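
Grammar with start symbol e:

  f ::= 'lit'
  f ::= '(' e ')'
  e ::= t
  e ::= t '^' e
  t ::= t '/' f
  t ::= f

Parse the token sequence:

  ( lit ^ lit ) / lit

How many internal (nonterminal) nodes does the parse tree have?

11

[e [t [t [f ( [e [t [f lit]] ^ [e [t [f lit]]]] )]] / [f lit]]]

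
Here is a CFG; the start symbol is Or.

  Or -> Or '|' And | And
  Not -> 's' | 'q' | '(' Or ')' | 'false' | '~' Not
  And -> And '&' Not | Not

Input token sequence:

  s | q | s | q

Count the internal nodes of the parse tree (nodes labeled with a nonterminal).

12

[Or [Or [Or [Or [And [Not s]]] | [And [Not q]]] | [And [Not s]]] | [And [Not q]]]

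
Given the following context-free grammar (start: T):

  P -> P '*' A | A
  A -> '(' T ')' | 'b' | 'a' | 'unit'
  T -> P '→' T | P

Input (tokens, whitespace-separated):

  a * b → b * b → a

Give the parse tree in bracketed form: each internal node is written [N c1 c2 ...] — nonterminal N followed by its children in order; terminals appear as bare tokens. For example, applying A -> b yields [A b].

[T [P [P [A a]] * [A b]] → [T [P [P [A b]] * [A b]] → [T [P [A a]]]]]

T
P → T
P * A → T
A * A → T
a * A → T
a * b → T
a * b → P → T
a * b → P * A → T
a * b → A * A → T
a * b → b * A → T
a * b → b * b → T
a * b → b * b → P
a * b → b * b → A
a * b → b * b → a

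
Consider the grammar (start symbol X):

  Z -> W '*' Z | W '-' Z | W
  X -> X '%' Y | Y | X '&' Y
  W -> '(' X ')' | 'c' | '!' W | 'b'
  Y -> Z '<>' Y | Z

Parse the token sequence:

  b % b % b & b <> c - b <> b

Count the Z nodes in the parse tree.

7

[X [X [X [X [Y [Z [W b]]]] % [Y [Z [W b]]]] % [Y [Z [W b]]]] & [Y [Z [W b]] <> [Y [Z [W c] - [Z [W b]]] <> [Y [Z [W b]]]]]]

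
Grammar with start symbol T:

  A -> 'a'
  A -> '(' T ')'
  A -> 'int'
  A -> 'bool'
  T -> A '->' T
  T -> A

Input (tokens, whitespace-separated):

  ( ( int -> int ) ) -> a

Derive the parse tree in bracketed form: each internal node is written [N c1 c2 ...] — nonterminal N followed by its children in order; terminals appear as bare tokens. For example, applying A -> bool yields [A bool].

[T [A ( [T [A ( [T [A int] -> [T [A int]]] )]] )] -> [T [A a]]]

T
A -> T
( T ) -> T
( A ) -> T
( ( T ) ) -> T
( ( A -> T ) ) -> T
( ( int -> T ) ) -> T
( ( int -> A ) ) -> T
( ( int -> int ) ) -> T
( ( int -> int ) ) -> A
( ( int -> int ) ) -> a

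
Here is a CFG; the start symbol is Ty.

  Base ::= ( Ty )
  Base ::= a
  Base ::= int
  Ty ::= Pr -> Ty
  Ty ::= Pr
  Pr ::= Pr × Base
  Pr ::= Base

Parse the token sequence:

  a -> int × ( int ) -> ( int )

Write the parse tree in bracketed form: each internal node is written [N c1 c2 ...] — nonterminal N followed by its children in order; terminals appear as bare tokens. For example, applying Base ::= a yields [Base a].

[Ty [Pr [Base a]] -> [Ty [Pr [Pr [Base int]] × [Base ( [Ty [Pr [Base int]]] )]] -> [Ty [Pr [Base ( [Ty [Pr [Base int]]] )]]]]]

Ty
Pr -> Ty
Base -> Ty
a -> Ty
a -> Pr -> Ty
a -> Pr × Base -> Ty
a -> Base × Base -> Ty
a -> int × Base -> Ty
a -> int × ( Ty ) -> Ty
a -> int × ( Pr ) -> Ty
a -> int × ( Base ) -> Ty
a -> int × ( int ) -> Ty
a -> int × ( int ) -> Pr
a -> int × ( int ) -> Base
a -> int × ( int ) -> ( Ty )
a -> int × ( int ) -> ( Pr )
a -> int × ( int ) -> ( Base )
a -> int × ( int ) -> ( int )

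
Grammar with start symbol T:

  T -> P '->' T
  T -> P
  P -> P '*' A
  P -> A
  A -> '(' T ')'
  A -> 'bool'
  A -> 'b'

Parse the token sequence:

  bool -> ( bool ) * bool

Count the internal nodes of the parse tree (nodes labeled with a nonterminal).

11

[T [P [A bool]] -> [T [P [P [A ( [T [P [A bool]]] )]] * [A bool]]]]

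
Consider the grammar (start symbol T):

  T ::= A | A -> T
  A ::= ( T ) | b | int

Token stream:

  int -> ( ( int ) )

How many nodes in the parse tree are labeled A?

[T [A int] -> [T [A ( [T [A ( [T [A int]] )]] )]]]

4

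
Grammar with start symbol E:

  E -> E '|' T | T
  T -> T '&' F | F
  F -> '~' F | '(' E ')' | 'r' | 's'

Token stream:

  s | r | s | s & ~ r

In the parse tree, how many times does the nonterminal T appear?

5

[E [E [E [E [T [F s]]] | [T [F r]]] | [T [F s]]] | [T [T [F s]] & [F ~ [F r]]]]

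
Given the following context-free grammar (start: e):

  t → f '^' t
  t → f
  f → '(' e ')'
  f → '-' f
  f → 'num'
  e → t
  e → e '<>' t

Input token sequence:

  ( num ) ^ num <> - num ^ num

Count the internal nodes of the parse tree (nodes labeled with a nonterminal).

[e [e [t [f ( [e [t [f num]]] )] ^ [t [f num]]]] <> [t [f - [f num]] ^ [t [f num]]]]

14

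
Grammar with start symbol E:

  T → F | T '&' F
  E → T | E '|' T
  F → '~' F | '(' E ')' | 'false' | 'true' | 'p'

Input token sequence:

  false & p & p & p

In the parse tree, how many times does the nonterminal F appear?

[E [T [T [T [T [F false]] & [F p]] & [F p]] & [F p]]]

4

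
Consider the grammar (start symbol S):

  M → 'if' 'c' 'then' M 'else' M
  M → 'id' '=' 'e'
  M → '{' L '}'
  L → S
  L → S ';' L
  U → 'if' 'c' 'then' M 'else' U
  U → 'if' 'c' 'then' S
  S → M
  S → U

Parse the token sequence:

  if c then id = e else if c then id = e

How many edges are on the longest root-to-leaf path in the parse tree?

5

[S [U if c then [M id = e] else [U if c then [S [M id = e]]]]]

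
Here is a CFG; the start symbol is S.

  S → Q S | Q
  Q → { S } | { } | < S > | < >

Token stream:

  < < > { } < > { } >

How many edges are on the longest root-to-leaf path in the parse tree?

7

[S [Q < [S [Q < >] [S [Q { }] [S [Q < >] [S [Q { }]]]]] >]]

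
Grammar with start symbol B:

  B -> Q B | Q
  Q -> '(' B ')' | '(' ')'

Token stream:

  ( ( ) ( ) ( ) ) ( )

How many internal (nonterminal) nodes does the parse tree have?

10

[B [Q ( [B [Q ( )] [B [Q ( )] [B [Q ( )]]]] )] [B [Q ( )]]]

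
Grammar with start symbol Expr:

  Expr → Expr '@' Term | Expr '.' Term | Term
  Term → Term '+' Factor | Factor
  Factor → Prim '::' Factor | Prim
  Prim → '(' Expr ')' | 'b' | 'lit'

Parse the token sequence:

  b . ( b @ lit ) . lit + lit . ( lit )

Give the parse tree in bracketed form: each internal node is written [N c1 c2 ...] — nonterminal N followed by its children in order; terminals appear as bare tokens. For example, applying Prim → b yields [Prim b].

[Expr [Expr [Expr [Expr [Term [Factor [Prim b]]]] . [Term [Factor [Prim ( [Expr [Expr [Term [Factor [Prim b]]]] @ [Term [Factor [Prim lit]]]] )]]]] . [Term [Term [Factor [Prim lit]]] + [Factor [Prim lit]]]] . [Term [Factor [Prim ( [Expr [Term [Factor [Prim lit]]]] )]]]]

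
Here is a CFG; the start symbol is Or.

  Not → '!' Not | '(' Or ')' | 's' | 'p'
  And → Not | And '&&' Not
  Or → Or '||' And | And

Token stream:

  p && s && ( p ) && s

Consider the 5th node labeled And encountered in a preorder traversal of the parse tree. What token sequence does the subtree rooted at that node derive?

[Or [And [And [And [And [Not p]] && [Not s]] && [Not ( [Or [And [Not p]]] )]] && [Not s]]]

p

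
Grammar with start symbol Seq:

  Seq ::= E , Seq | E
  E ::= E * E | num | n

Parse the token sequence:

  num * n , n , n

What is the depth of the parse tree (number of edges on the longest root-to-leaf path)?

4

[Seq [E [E num] * [E n]] , [Seq [E n] , [Seq [E n]]]]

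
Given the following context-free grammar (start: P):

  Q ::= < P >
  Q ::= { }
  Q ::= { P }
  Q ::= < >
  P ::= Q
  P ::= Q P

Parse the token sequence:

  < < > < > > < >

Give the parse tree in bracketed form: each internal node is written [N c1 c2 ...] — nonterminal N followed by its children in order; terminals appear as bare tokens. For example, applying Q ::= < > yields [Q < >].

P
Q P
< P > P
< Q P > P
< < > P > P
< < > Q > P
< < > < > > P
< < > < > > Q
< < > < > > < >

[P [Q < [P [Q < >] [P [Q < >]]] >] [P [Q < >]]]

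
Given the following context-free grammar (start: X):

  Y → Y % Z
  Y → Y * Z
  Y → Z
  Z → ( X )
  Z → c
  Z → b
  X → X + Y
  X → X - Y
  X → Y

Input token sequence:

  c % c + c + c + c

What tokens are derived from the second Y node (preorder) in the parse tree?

[X [X [X [X [Y [Y [Z c]] % [Z c]]] + [Y [Z c]]] + [Y [Z c]]] + [Y [Z c]]]

c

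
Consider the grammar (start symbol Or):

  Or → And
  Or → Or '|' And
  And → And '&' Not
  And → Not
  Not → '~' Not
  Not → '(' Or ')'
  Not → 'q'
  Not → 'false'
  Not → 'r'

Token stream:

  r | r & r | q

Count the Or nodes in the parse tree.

3

[Or [Or [Or [And [Not r]]] | [And [And [Not r]] & [Not r]]] | [And [Not q]]]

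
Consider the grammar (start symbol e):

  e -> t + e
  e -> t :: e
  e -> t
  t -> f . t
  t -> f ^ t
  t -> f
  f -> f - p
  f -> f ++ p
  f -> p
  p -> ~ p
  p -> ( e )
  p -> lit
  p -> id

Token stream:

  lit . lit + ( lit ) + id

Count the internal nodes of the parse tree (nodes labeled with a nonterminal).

[e [t [f [p lit]] . [t [f [p lit]]]] + [e [t [f [p ( [e [t [f [p lit]]]] )]]] + [e [t [f [p id]]]]]]

19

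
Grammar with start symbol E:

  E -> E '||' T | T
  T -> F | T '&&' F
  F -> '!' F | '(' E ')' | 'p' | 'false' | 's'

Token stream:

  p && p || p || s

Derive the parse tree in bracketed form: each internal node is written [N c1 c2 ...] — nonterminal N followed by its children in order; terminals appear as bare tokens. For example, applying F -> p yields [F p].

[E [E [E [T [T [F p]] && [F p]]] || [T [F p]]] || [T [F s]]]

E
E || T
E || T || T
T || T || T
T && F || T || T
F && F || T || T
p && F || T || T
p && p || T || T
p && p || F || T
p && p || p || T
p && p || p || F
p && p || p || s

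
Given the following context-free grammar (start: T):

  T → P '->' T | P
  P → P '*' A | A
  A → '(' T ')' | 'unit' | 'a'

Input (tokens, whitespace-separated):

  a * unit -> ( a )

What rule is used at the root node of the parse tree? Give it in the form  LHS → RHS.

[T [P [P [A a]] * [A unit]] -> [T [P [A ( [T [P [A a]]] )]]]]

T → P '->' T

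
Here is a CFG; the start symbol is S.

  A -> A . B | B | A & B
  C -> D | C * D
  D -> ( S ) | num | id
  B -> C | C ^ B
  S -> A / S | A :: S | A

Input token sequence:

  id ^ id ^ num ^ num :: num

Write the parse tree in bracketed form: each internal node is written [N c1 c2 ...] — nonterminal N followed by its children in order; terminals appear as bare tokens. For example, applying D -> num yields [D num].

S
A :: S
B :: S
C ^ B :: S
D ^ B :: S
id ^ B :: S
id ^ C ^ B :: S
id ^ D ^ B :: S
id ^ id ^ B :: S
id ^ id ^ C ^ B :: S
id ^ id ^ D ^ B :: S
id ^ id ^ num ^ B :: S
id ^ id ^ num ^ C :: S
id ^ id ^ num ^ D :: S
id ^ id ^ num ^ num :: S
id ^ id ^ num ^ num :: A
id ^ id ^ num ^ num :: B
id ^ id ^ num ^ num :: C
id ^ id ^ num ^ num :: D
id ^ id ^ num ^ num :: num

[S [A [B [C [D id]] ^ [B [C [D id]] ^ [B [C [D num]] ^ [B [C [D num]]]]]]] :: [S [A [B [C [D num]]]]]]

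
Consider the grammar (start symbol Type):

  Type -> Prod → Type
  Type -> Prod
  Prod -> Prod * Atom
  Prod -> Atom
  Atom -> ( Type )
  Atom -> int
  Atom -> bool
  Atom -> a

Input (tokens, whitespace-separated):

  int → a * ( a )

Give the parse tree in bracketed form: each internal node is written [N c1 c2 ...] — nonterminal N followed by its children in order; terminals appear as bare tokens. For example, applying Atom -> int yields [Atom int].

[Type [Prod [Atom int]] → [Type [Prod [Prod [Atom a]] * [Atom ( [Type [Prod [Atom a]]] )]]]]

Type
Prod → Type
Atom → Type
int → Type
int → Prod
int → Prod * Atom
int → Atom * Atom
int → a * Atom
int → a * ( Type )
int → a * ( Prod )
int → a * ( Atom )
int → a * ( a )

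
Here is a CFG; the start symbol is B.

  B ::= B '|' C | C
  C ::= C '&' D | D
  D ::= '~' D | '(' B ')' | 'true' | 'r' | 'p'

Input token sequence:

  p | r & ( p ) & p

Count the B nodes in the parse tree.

[B [B [C [D p]]] | [C [C [C [D r]] & [D ( [B [C [D p]]] )]] & [D p]]]

3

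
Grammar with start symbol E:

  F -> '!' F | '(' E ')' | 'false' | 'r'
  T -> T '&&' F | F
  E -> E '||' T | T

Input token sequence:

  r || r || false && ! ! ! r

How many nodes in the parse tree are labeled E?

3

[E [E [E [T [F r]]] || [T [F r]]] || [T [T [F false]] && [F ! [F ! [F ! [F r]]]]]]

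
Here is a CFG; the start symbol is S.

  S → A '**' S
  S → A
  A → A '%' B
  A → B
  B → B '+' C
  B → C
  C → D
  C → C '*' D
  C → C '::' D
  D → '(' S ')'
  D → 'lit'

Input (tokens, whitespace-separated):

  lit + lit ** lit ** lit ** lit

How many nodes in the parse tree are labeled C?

5

[S [A [B [B [C [D lit]]] + [C [D lit]]]] ** [S [A [B [C [D lit]]]] ** [S [A [B [C [D lit]]]] ** [S [A [B [C [D lit]]]]]]]]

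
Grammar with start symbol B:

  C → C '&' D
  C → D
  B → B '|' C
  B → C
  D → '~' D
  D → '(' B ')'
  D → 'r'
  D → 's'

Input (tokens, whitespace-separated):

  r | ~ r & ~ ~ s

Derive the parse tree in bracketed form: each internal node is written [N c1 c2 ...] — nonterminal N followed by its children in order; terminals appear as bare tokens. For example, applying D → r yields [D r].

B
B | C
C | C
D | C
r | C
r | C & D
r | D & D
r | ~ D & D
r | ~ r & D
r | ~ r & ~ D
r | ~ r & ~ ~ D
r | ~ r & ~ ~ s

[B [B [C [D r]]] | [C [C [D ~ [D r]]] & [D ~ [D ~ [D s]]]]]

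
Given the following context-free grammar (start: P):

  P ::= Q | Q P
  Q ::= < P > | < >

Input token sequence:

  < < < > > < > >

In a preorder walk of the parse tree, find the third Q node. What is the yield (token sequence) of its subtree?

[P [Q < [P [Q < [P [Q < >]] >] [P [Q < >]]] >]]

< >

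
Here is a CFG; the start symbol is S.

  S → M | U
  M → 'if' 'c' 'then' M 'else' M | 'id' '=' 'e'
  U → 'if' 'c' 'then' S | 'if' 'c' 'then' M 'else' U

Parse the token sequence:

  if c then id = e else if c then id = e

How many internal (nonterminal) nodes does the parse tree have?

6

[S [U if c then [M id = e] else [U if c then [S [M id = e]]]]]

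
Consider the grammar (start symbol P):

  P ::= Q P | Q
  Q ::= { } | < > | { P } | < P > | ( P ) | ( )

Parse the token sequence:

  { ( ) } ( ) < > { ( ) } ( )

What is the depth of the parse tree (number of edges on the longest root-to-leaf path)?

[P [Q { [P [Q ( )]] }] [P [Q ( )] [P [Q < >] [P [Q { [P [Q ( )]] }] [P [Q ( )]]]]]]

7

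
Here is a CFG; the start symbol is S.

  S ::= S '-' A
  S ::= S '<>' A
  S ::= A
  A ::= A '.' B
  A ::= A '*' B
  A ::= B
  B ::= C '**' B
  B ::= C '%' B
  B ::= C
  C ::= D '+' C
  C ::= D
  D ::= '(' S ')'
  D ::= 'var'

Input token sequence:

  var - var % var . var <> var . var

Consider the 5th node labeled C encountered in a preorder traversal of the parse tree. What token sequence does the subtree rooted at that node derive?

[S [S [S [A [B [C [D var]]]]] - [A [A [B [C [D var]] % [B [C [D var]]]]] . [B [C [D var]]]]] <> [A [A [B [C [D var]]]] . [B [C [D var]]]]]

var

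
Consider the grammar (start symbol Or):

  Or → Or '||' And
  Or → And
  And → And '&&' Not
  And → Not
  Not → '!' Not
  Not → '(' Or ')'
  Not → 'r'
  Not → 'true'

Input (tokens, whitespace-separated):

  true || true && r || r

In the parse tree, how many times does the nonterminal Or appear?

3

[Or [Or [Or [And [Not true]]] || [And [And [Not true]] && [Not r]]] || [And [Not r]]]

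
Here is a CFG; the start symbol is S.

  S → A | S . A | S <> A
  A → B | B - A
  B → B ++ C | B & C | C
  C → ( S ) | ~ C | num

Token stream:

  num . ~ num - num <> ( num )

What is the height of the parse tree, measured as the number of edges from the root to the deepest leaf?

8

[S [S [S [A [B [C num]]]] . [A [B [C ~ [C num]]] - [A [B [C num]]]]] <> [A [B [C ( [S [A [B [C num]]]] )]]]]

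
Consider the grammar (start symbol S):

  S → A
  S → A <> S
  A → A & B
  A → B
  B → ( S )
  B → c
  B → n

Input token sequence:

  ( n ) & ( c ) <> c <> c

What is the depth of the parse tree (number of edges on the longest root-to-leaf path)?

7

[S [A [A [B ( [S [A [B n]]] )]] & [B ( [S [A [B c]]] )]] <> [S [A [B c]] <> [S [A [B c]]]]]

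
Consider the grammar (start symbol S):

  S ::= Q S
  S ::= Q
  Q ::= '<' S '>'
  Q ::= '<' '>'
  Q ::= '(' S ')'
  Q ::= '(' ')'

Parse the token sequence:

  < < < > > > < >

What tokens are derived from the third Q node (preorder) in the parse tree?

[S [Q < [S [Q < [S [Q < >]] >]] >] [S [Q < >]]]

< >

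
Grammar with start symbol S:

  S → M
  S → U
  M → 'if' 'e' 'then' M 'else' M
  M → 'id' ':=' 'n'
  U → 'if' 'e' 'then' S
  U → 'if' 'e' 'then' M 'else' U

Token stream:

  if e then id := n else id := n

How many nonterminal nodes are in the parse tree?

[S [M if e then [M id := n] else [M id := n]]]

4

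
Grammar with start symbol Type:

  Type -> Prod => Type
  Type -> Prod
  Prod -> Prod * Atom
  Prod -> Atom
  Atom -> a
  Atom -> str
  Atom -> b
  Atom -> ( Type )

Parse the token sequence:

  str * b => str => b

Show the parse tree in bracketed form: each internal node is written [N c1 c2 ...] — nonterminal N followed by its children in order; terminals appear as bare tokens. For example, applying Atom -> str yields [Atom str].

Type
Prod => Type
Prod * Atom => Type
Atom * Atom => Type
str * Atom => Type
str * b => Type
str * b => Prod => Type
str * b => Atom => Type
str * b => str => Type
str * b => str => Prod
str * b => str => Atom
str * b => str => b

[Type [Prod [Prod [Atom str]] * [Atom b]] => [Type [Prod [Atom str]] => [Type [Prod [Atom b]]]]]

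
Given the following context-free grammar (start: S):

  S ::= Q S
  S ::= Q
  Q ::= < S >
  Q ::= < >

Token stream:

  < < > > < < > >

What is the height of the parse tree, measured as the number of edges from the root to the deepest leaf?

5

[S [Q < [S [Q < >]] >] [S [Q < [S [Q < >]] >]]]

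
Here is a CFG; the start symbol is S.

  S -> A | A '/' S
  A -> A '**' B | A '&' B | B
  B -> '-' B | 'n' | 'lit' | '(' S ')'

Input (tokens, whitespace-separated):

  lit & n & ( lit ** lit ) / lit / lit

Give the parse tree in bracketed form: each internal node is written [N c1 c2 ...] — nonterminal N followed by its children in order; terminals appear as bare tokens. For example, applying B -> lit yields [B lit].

S
A / S
A & B / S
A & B & B / S
B & B & B / S
lit & B & B / S
lit & n & B / S
lit & n & ( S ) / S
lit & n & ( A ) / S
lit & n & ( A ** B ) / S
lit & n & ( B ** B ) / S
lit & n & ( lit ** B ) / S
lit & n & ( lit ** lit ) / S
lit & n & ( lit ** lit ) / A / S
lit & n & ( lit ** lit ) / B / S
lit & n & ( lit ** lit ) / lit / S
lit & n & ( lit ** lit ) / lit / A
lit & n & ( lit ** lit ) / lit / B
lit & n & ( lit ** lit ) / lit / lit

[S [A [A [A [B lit]] & [B n]] & [B ( [S [A [A [B lit]] ** [B lit]]] )]] / [S [A [B lit]] / [S [A [B lit]]]]]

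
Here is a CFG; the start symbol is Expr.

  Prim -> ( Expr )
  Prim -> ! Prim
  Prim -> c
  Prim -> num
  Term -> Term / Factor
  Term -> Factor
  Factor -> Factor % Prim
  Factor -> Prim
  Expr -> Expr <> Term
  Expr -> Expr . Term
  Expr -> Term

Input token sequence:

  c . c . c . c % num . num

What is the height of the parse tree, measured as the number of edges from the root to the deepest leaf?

8

[Expr [Expr [Expr [Expr [Expr [Term [Factor [Prim c]]]] . [Term [Factor [Prim c]]]] . [Term [Factor [Prim c]]]] . [Term [Factor [Factor [Prim c]] % [Prim num]]]] . [Term [Factor [Prim num]]]]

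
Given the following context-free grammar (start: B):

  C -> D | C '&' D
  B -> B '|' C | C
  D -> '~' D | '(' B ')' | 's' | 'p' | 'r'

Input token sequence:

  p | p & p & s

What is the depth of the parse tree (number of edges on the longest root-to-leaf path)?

5

[B [B [C [D p]]] | [C [C [C [D p]] & [D p]] & [D s]]]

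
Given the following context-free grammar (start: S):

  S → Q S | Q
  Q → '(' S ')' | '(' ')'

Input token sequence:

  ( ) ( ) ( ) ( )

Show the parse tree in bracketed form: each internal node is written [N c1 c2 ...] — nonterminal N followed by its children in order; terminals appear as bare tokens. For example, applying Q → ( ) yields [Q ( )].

S
Q S
( ) S
( ) Q S
( ) ( ) S
( ) ( ) Q S
( ) ( ) ( ) S
( ) ( ) ( ) Q
( ) ( ) ( ) ( )

[S [Q ( )] [S [Q ( )] [S [Q ( )] [S [Q ( )]]]]]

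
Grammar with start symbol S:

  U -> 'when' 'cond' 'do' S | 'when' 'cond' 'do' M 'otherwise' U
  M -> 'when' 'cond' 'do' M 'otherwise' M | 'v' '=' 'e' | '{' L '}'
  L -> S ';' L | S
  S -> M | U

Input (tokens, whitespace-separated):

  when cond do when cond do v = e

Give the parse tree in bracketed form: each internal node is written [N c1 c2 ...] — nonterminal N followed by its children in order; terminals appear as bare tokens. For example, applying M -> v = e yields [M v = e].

[S [U when cond do [S [U when cond do [S [M v = e]]]]]]

S
U
when cond do S
when cond do U
when cond do when cond do S
when cond do when cond do M
when cond do when cond do v = e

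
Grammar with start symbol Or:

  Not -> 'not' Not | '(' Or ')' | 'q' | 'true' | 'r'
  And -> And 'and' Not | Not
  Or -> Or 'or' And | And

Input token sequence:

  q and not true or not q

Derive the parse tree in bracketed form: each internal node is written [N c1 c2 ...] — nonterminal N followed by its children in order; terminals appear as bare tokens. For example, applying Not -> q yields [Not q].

[Or [Or [And [And [Not q]] and [Not not [Not true]]]] or [And [Not not [Not q]]]]

Or
Or or And
And or And
And and Not or And
Not and Not or And
q and Not or And
q and not Not or And
q and not true or And
q and not true or Not
q and not true or not Not
q and not true or not q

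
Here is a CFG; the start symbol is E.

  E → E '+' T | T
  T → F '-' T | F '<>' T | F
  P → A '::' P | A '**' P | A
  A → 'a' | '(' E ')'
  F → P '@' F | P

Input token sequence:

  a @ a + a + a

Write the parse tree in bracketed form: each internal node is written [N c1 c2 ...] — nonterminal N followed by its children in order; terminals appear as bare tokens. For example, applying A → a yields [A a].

[E [E [E [T [F [P [A a]] @ [F [P [A a]]]]]] + [T [F [P [A a]]]]] + [T [F [P [A a]]]]]

E
E + T
E + T + T
T + T + T
F + T + T
P @ F + T + T
A @ F + T + T
a @ F + T + T
a @ P + T + T
a @ A + T + T
a @ a + T + T
a @ a + F + T
a @ a + P + T
a @ a + A + T
a @ a + a + T
a @ a + a + F
a @ a + a + P
a @ a + a + A
a @ a + a + a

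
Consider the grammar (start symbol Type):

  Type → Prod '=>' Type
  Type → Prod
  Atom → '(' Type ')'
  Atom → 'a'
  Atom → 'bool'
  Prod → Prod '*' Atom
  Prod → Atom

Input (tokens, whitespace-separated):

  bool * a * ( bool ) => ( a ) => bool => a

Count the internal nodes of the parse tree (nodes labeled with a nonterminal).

22

[Type [Prod [Prod [Prod [Atom bool]] * [Atom a]] * [Atom ( [Type [Prod [Atom bool]]] )]] => [Type [Prod [Atom ( [Type [Prod [Atom a]]] )]] => [Type [Prod [Atom bool]] => [Type [Prod [Atom a]]]]]]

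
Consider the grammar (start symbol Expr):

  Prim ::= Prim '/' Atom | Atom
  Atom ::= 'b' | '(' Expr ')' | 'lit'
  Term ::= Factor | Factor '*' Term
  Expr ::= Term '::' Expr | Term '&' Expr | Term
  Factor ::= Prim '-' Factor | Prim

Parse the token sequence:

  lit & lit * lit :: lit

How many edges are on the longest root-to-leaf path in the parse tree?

[Expr [Term [Factor [Prim [Atom lit]]]] & [Expr [Term [Factor [Prim [Atom lit]]] * [Term [Factor [Prim [Atom lit]]]]] :: [Expr [Term [Factor [Prim [Atom lit]]]]]]]

7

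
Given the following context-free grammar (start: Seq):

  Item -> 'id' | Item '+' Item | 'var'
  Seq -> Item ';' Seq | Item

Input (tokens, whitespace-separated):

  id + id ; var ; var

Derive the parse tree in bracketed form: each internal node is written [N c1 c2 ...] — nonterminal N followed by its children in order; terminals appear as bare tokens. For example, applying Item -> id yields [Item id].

[Seq [Item [Item id] + [Item id]] ; [Seq [Item var] ; [Seq [Item var]]]]

Seq
Item ; Seq
Item + Item ; Seq
id + Item ; Seq
id + id ; Seq
id + id ; Item ; Seq
id + id ; var ; Seq
id + id ; var ; Item
id + id ; var ; var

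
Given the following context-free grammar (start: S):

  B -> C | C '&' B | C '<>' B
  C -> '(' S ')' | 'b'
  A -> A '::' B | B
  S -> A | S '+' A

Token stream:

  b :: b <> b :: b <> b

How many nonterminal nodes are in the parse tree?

14

[S [A [A [A [B [C b]]] :: [B [C b] <> [B [C b]]]] :: [B [C b] <> [B [C b]]]]]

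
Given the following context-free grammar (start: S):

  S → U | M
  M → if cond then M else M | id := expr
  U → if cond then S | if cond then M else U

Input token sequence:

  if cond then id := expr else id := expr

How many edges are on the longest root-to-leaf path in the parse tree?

3

[S [M if cond then [M id := expr] else [M id := expr]]]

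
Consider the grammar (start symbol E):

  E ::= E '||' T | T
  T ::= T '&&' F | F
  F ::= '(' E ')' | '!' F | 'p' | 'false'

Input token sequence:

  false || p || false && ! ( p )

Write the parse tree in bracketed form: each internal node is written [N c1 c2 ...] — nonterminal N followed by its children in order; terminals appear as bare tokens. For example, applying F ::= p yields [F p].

E
E || T
E || T || T
T || T || T
F || T || T
false || T || T
false || F || T
false || p || T
false || p || T && F
false || p || F && F
false || p || false && F
false || p || false && ! F
false || p || false && ! ( E )
false || p || false && ! ( T )
false || p || false && ! ( F )
false || p || false && ! ( p )

[E [E [E [T [F false]]] || [T [F p]]] || [T [T [F false]] && [F ! [F ( [E [T [F p]]] )]]]]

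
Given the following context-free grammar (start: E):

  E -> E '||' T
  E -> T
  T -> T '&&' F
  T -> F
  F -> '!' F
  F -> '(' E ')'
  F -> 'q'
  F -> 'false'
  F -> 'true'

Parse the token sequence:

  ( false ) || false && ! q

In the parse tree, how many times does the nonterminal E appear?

3

[E [E [T [F ( [E [T [F false]]] )]]] || [T [T [F false]] && [F ! [F q]]]]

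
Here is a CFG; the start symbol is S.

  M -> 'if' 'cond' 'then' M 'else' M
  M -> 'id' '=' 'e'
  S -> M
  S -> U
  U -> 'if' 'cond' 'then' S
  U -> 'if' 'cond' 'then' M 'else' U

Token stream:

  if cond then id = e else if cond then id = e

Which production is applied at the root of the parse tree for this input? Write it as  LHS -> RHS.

S -> U

[S [U if cond then [M id = e] else [U if cond then [S [M id = e]]]]]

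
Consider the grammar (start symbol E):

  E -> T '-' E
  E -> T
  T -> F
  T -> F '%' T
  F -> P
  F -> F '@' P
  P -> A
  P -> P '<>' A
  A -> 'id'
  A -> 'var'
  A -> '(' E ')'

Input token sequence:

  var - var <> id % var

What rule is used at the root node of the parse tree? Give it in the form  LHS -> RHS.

[E [T [F [P [A var]]]] - [E [T [F [P [P [A var]] <> [A id]]] % [T [F [P [A var]]]]]]]

E -> T '-' E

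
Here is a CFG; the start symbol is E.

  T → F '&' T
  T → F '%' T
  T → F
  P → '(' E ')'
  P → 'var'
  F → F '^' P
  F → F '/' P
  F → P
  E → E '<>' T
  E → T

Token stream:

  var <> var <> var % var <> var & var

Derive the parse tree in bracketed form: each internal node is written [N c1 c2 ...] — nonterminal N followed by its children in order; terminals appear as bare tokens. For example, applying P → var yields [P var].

E
E <> T
E <> T <> T
E <> T <> T <> T
T <> T <> T <> T
F <> T <> T <> T
P <> T <> T <> T
var <> T <> T <> T
var <> F <> T <> T
var <> P <> T <> T
var <> var <> T <> T
var <> var <> F % T <> T
var <> var <> P % T <> T
var <> var <> var % T <> T
var <> var <> var % F <> T
var <> var <> var % P <> T
var <> var <> var % var <> T
var <> var <> var % var <> F & T
var <> var <> var % var <> P & T
var <> var <> var % var <> var & T
var <> var <> var % var <> var & F
var <> var <> var % var <> var & P
var <> var <> var % var <> var & var

[E [E [E [E [T [F [P var]]]] <> [T [F [P var]]]] <> [T [F [P var]] % [T [F [P var]]]]] <> [T [F [P var]] & [T [F [P var]]]]]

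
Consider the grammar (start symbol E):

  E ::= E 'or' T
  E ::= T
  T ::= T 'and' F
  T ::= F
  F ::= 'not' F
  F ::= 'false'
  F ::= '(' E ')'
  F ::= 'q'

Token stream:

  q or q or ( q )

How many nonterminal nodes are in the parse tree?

[E [E [E [T [F q]]] or [T [F q]]] or [T [F ( [E [T [F q]]] )]]]

12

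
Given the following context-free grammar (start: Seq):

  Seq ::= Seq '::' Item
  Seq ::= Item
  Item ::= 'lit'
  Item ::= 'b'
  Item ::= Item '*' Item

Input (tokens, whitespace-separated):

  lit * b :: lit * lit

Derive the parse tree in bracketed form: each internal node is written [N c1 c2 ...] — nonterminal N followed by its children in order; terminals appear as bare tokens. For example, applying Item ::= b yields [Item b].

[Seq [Seq [Item [Item lit] * [Item b]]] :: [Item [Item lit] * [Item lit]]]

Seq
Seq :: Item
Item :: Item
Item * Item :: Item
lit * Item :: Item
lit * b :: Item
lit * b :: Item * Item
lit * b :: lit * Item
lit * b :: lit * lit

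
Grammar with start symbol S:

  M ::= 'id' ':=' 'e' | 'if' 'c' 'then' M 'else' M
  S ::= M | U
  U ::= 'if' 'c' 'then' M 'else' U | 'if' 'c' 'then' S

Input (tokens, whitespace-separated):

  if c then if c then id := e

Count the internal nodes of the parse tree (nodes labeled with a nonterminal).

6

[S [U if c then [S [U if c then [S [M id := e]]]]]]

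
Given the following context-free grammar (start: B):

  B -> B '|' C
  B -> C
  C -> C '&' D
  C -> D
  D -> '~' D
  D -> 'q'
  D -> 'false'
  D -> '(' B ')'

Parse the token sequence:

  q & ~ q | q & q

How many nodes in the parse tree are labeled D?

5

[B [B [C [C [D q]] & [D ~ [D q]]]] | [C [C [D q]] & [D q]]]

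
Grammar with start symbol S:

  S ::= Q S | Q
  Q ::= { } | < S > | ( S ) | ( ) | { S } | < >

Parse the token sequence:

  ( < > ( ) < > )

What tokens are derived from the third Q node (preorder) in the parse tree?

( )

[S [Q ( [S [Q < >] [S [Q ( )] [S [Q < >]]]] )]]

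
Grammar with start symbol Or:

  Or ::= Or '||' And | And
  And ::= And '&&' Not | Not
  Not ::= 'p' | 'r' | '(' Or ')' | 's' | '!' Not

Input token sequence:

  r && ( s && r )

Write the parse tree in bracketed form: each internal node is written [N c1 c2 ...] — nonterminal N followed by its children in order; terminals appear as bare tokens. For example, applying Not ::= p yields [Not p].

Or
And
And && Not
Not && Not
r && Not
r && ( Or )
r && ( And )
r && ( And && Not )
r && ( Not && Not )
r && ( s && Not )
r && ( s && r )

[Or [And [And [Not r]] && [Not ( [Or [And [And [Not s]] && [Not r]]] )]]]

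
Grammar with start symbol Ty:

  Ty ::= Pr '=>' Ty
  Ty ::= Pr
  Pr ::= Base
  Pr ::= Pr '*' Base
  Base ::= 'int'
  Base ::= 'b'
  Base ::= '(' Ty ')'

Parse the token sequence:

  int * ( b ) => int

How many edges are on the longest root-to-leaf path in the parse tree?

6

[Ty [Pr [Pr [Base int]] * [Base ( [Ty [Pr [Base b]]] )]] => [Ty [Pr [Base int]]]]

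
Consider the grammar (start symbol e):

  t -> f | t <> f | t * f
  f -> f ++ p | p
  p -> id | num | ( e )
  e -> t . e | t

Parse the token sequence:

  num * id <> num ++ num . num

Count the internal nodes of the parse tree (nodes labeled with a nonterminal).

16

[e [t [t [t [f [p num]]] * [f [p id]]] <> [f [f [p num]] ++ [p num]]] . [e [t [f [p num]]]]]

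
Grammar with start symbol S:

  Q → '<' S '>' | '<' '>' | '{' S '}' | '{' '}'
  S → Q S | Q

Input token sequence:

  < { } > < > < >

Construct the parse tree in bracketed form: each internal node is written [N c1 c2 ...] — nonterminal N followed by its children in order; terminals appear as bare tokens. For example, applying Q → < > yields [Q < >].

[S [Q < [S [Q { }]] >] [S [Q < >] [S [Q < >]]]]

S
Q S
< S > S
< Q > S
< { } > S
< { } > Q S
< { } > < > S
< { } > < > Q
< { } > < > < >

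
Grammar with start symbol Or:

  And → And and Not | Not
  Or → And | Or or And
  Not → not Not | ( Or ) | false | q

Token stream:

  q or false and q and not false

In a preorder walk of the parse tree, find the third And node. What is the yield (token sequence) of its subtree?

[Or [Or [And [Not q]]] or [And [And [And [Not false]] and [Not q]] and [Not not [Not false]]]]

false and q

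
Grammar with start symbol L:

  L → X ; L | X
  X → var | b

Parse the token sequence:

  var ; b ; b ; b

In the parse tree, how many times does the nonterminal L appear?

[L [X var] ; [L [X b] ; [L [X b] ; [L [X b]]]]]

4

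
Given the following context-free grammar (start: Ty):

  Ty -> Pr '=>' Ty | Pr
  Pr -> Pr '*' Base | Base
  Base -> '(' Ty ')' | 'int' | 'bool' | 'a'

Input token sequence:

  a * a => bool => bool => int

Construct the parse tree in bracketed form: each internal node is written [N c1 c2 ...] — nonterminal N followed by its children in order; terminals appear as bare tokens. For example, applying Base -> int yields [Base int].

Ty
Pr => Ty
Pr * Base => Ty
Base * Base => Ty
a * Base => Ty
a * a => Ty
a * a => Pr => Ty
a * a => Base => Ty
a * a => bool => Ty
a * a => bool => Pr => Ty
a * a => bool => Base => Ty
a * a => bool => bool => Ty
a * a => bool => bool => Pr
a * a => bool => bool => Base
a * a => bool => bool => int

[Ty [Pr [Pr [Base a]] * [Base a]] => [Ty [Pr [Base bool]] => [Ty [Pr [Base bool]] => [Ty [Pr [Base int]]]]]]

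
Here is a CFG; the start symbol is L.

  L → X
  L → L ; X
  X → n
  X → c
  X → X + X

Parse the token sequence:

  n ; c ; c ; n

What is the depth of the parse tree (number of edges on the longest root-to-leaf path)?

[L [L [L [L [X n]] ; [X c]] ; [X c]] ; [X n]]

5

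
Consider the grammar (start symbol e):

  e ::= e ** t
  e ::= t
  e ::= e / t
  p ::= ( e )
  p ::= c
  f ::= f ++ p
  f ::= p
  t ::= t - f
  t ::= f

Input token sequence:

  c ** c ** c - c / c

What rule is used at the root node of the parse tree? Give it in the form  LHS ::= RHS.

e ::= e / t

[e [e [e [e [t [f [p c]]]] ** [t [f [p c]]]] ** [t [t [f [p c]]] - [f [p c]]]] / [t [f [p c]]]]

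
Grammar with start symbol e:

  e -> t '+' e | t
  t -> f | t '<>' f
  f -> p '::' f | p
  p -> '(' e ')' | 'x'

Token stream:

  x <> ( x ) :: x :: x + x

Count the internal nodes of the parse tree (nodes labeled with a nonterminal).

[e [t [t [f [p x]]] <> [f [p ( [e [t [f [p x]]]] )] :: [f [p x] :: [f [p x]]]]] + [e [t [f [p x]]]]]

19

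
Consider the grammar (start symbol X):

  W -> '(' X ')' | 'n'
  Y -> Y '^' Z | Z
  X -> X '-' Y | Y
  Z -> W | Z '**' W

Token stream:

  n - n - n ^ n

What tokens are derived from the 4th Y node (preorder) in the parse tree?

n

[X [X [X [Y [Z [W n]]]] - [Y [Z [W n]]]] - [Y [Y [Z [W n]]] ^ [Z [W n]]]]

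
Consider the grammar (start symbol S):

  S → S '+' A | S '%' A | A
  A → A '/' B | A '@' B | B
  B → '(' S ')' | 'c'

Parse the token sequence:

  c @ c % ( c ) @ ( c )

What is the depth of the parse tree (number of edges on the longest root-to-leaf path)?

7

[S [S [A [A [B c]] @ [B c]]] % [A [A [B ( [S [A [B c]]] )]] @ [B ( [S [A [B c]]] )]]]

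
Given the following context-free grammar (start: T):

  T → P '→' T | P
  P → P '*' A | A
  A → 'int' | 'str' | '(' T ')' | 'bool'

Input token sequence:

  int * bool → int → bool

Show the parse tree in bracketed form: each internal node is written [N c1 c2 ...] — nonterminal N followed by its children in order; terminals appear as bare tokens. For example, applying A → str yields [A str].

[T [P [P [A int]] * [A bool]] → [T [P [A int]] → [T [P [A bool]]]]]

T
P → T
P * A → T
A * A → T
int * A → T
int * bool → T
int * bool → P → T
int * bool → A → T
int * bool → int → T
int * bool → int → P
int * bool → int → A
int * bool → int → bool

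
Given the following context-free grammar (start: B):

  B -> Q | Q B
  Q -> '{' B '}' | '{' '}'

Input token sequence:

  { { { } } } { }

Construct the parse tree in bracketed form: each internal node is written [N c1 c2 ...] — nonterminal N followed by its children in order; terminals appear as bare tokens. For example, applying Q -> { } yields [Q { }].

[B [Q { [B [Q { [B [Q { }]] }]] }] [B [Q { }]]]

B
Q B
{ B } B
{ Q } B
{ { B } } B
{ { Q } } B
{ { { } } } B
{ { { } } } Q
{ { { } } } { }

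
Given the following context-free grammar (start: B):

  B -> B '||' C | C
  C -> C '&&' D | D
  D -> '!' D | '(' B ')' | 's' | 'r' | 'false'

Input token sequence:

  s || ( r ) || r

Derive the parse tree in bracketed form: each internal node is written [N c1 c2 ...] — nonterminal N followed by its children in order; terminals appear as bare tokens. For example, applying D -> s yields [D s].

[B [B [B [C [D s]]] || [C [D ( [B [C [D r]]] )]]] || [C [D r]]]

B
B || C
B || C || C
C || C || C
D || C || C
s || C || C
s || D || C
s || ( B ) || C
s || ( C ) || C
s || ( D ) || C
s || ( r ) || C
s || ( r ) || D
s || ( r ) || r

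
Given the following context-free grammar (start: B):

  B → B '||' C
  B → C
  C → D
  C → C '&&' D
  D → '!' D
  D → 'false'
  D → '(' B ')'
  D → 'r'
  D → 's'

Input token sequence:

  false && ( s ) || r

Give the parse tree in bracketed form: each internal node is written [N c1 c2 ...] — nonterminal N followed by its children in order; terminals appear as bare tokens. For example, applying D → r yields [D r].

[B [B [C [C [D false]] && [D ( [B [C [D s]]] )]]] || [C [D r]]]

B
B || C
C || C
C && D || C
D && D || C
false && D || C
false && ( B ) || C
false && ( C ) || C
false && ( D ) || C
false && ( s ) || C
false && ( s ) || D
false && ( s ) || r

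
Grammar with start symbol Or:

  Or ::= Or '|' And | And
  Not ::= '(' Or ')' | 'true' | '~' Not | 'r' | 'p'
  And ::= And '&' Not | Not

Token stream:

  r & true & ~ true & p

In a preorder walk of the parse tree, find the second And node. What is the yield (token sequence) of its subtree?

r & true & ~ true

[Or [And [And [And [And [Not r]] & [Not true]] & [Not ~ [Not true]]] & [Not p]]]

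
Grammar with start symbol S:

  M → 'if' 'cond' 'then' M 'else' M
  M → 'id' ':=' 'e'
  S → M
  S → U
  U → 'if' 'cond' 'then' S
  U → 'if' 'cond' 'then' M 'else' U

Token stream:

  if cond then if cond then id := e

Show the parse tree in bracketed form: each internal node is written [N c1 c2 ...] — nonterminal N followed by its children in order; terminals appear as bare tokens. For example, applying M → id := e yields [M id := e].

S
U
if cond then S
if cond then U
if cond then if cond then S
if cond then if cond then M
if cond then if cond then id := e

[S [U if cond then [S [U if cond then [S [M id := e]]]]]]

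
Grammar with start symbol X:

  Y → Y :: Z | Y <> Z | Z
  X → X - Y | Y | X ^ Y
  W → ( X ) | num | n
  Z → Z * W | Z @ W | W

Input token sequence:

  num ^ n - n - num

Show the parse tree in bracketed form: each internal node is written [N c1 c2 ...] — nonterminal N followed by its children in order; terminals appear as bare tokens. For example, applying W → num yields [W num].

X
X - Y
X - Y - Y
X ^ Y - Y - Y
Y ^ Y - Y - Y
Z ^ Y - Y - Y
W ^ Y - Y - Y
num ^ Y - Y - Y
num ^ Z - Y - Y
num ^ W - Y - Y
num ^ n - Y - Y
num ^ n - Z - Y
num ^ n - W - Y
num ^ n - n - Y
num ^ n - n - Z
num ^ n - n - W
num ^ n - n - num

[X [X [X [X [Y [Z [W num]]]] ^ [Y [Z [W n]]]] - [Y [Z [W n]]]] - [Y [Z [W num]]]]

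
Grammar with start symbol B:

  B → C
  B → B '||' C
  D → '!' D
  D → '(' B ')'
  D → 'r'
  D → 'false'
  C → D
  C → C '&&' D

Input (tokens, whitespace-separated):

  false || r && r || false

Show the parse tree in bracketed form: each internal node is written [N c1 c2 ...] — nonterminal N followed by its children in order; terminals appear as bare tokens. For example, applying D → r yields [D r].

B
B || C
B || C || C
C || C || C
D || C || C
false || C || C
false || C && D || C
false || D && D || C
false || r && D || C
false || r && r || C
false || r && r || D
false || r && r || false

[B [B [B [C [D false]]] || [C [C [D r]] && [D r]]] || [C [D false]]]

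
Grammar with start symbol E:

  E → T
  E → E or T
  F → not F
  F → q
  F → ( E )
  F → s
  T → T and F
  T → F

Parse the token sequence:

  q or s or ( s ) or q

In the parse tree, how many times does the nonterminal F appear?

[E [E [E [E [T [F q]]] or [T [F s]]] or [T [F ( [E [T [F s]]] )]]] or [T [F q]]]

5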